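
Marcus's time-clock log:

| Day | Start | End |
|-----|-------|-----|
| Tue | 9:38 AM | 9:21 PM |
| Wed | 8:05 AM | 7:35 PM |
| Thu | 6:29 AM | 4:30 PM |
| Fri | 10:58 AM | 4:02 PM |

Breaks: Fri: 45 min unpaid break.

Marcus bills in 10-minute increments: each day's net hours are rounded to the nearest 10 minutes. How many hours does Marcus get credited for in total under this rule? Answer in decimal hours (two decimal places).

37.50 hours

Tue: 9:38 AM–9:21 PM = 11 h 43 min → rounds to 11 h 40 min
Wed: 8:05 AM–7:35 PM = 11 h 30 min → rounds to 11 h 30 min
Thu: 6:29 AM–4:30 PM = 10 h 1 min → rounds to 10 h 0 min
Fri: 10:58 AM–4:02 PM = 5 h 4 min − 45 min = 4 h 19 min → rounds to 4 h 20 min
Total credited: 37 h 30 min.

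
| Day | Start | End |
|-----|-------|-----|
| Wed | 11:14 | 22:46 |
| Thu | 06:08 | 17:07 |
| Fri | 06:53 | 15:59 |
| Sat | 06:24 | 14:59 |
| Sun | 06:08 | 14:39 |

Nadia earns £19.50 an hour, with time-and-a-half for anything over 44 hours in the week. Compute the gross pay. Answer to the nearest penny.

Wed: 11:14–22:46 = 11 h 32 min
Thu: 06:08–17:07 = 10 h 59 min
Fri: 06:53–15:59 = 9 h 6 min
Sat: 06:24–14:59 = 8 h 35 min
Sun: 06:08–14:39 = 8 h 31 min
Total worked: 48 h 43 min = 2923 min.
Regular 44 h 0 min = 2640 min at £19.50/h; overtime 4 h 43 min = 283 min at £29.25/h.
Pay = (2640 × £19.50 + 283 × £29.25) ÷ 60 = £995.96.

£995.96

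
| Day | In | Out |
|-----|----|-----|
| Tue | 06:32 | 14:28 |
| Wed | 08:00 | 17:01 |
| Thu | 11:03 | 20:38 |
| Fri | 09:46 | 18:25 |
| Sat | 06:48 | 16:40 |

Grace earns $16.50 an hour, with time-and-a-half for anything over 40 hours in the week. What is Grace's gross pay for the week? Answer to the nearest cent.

$784.99

Tue: 06:32–14:28 = 7 h 56 min
Wed: 08:00–17:01 = 9 h 1 min
Thu: 11:03–20:38 = 9 h 35 min
Fri: 09:46–18:25 = 8 h 39 min
Sat: 06:48–16:40 = 9 h 52 min
Total worked: 45 h 3 min = 2703 min.
Regular 40 h 0 min = 2400 min at $16.50/h; overtime 5 h 3 min = 303 min at $24.75/h.
Pay = (2400 × $16.50 + 303 × $24.75) ÷ 60 = $784.99.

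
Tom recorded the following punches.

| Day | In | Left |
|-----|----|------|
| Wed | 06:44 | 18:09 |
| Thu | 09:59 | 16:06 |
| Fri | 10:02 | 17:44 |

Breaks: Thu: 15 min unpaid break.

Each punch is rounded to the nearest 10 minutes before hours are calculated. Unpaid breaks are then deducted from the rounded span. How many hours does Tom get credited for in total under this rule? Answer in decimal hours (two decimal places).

25.08 hours

Wed: in 06:44→06:40, out 18:09→18:10; 11 h 30 min
Thu: in 09:59→10:00, out 16:06→16:10; 6 h 10 min − 15 min = 5 h 55 min
Fri: in 10:02→10:00, out 17:44→17:40; 7 h 40 min
Total credited: 25 h 5 min.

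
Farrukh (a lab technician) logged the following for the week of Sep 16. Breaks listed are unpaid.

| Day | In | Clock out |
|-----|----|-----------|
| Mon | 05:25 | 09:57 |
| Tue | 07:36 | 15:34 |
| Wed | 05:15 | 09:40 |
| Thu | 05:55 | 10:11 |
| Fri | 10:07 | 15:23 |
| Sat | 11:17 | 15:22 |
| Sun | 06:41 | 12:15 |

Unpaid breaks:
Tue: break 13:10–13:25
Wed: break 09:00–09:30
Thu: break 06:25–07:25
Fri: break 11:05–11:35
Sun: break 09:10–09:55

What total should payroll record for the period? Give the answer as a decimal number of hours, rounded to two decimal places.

Mon: 05:25–09:57 = 4 h 32 min
Tue: 07:36–15:34 = 7 h 58 min; less 15 min break → 7 h 43 min
Wed: 05:15–09:40 = 4 h 25 min; less 30 min break → 3 h 55 min
Thu: 05:55–10:11 = 4 h 16 min; less 60 min break → 3 h 16 min
Fri: 10:07–15:23 = 5 h 16 min; less 30 min break → 4 h 46 min
Sat: 11:17–15:22 = 4 h 5 min
Sun: 06:41–12:15 = 5 h 34 min; less 45 min break → 4 h 49 min
Total: 4 h 32 min + 7 h 43 min + 3 h 55 min + 3 h 16 min + 4 h 46 min + 4 h 5 min + 4 h 49 min = 33 h 6 min.

33.10 hours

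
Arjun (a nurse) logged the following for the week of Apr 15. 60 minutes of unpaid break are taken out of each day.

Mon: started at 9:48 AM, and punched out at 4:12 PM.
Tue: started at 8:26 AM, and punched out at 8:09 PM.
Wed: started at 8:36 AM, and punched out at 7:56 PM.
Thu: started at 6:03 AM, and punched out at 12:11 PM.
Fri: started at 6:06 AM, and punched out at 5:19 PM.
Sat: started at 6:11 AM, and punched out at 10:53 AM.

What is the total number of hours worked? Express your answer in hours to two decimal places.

45.50 hours

Mon: 9:48 AM–4:12 PM = 6 h 24 min; less 60 min break → 5 h 24 min
Tue: 8:26 AM–8:09 PM = 11 h 43 min; less 60 min break → 10 h 43 min
Wed: 8:36 AM–7:56 PM = 11 h 20 min; less 60 min break → 10 h 20 min
Thu: 6:03 AM–12:11 PM = 6 h 8 min; less 60 min break → 5 h 8 min
Fri: 6:06 AM–5:19 PM = 11 h 13 min; less 60 min break → 10 h 13 min
Sat: 6:11 AM–10:53 AM = 4 h 42 min; less 60 min break → 3 h 42 min
Total: 5 h 24 min + 10 h 43 min + 10 h 20 min + 5 h 8 min + 10 h 13 min + 3 h 42 min = 45 h 30 min.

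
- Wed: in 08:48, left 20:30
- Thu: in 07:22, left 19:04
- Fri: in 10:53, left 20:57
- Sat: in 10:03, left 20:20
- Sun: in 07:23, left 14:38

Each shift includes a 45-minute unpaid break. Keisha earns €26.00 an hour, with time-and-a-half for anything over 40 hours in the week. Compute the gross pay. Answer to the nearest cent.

€1322.75

Wed: 08:48–20:30 = 11 h 42 min; less 45 min break → 10 h 57 min
Thu: 07:22–19:04 = 11 h 42 min; less 45 min break → 10 h 57 min
Fri: 10:53–20:57 = 10 h 4 min; less 45 min break → 9 h 19 min
Sat: 10:03–20:20 = 10 h 17 min; less 45 min break → 9 h 32 min
Sun: 07:23–14:38 = 7 h 15 min; less 45 min break → 6 h 30 min
Total worked: 47 h 15 min = 2835 min.
Regular 40 h 0 min = 2400 min at €26.00/h; overtime 7 h 15 min = 435 min at €39.00/h.
Pay = (2400 × €26.00 + 435 × €39.00) ÷ 60 = €1322.75.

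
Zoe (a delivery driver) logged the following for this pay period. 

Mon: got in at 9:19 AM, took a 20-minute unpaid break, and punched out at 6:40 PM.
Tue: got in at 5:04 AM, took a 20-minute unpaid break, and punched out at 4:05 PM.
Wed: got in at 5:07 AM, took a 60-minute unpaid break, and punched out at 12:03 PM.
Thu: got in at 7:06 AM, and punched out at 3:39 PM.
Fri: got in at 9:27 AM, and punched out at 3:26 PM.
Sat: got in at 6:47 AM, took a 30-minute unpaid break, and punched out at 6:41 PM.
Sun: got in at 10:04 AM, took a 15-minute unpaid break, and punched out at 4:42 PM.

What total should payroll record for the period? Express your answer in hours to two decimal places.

Mon: 9:19 AM–6:40 PM = 9 h 21 min; less 20 min break → 9 h 1 min
Tue: 5:04 AM–4:05 PM = 11 h 1 min; less 20 min break → 10 h 41 min
Wed: 5:07 AM–12:03 PM = 6 h 56 min; less 60 min break → 5 h 56 min
Thu: 7:06 AM–3:39 PM = 8 h 33 min
Fri: 9:27 AM–3:26 PM = 5 h 59 min
Sat: 6:47 AM–6:41 PM = 11 h 54 min; less 30 min break → 11 h 24 min
Sun: 10:04 AM–4:42 PM = 6 h 38 min; less 15 min break → 6 h 23 min
Total: 9 h 1 min + 10 h 41 min + 5 h 56 min + 8 h 33 min + 5 h 59 min + 11 h 24 min + 6 h 23 min = 57 h 57 min.

57.95 hours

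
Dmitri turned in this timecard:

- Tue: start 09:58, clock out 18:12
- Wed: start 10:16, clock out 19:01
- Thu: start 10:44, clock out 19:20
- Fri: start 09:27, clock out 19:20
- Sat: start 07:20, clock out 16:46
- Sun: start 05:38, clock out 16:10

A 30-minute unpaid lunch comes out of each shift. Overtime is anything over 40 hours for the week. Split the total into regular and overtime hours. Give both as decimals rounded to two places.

Tue: 09:58–18:12 = 8 h 14 min; less 30 min break → 7 h 44 min
Wed: 10:16–19:01 = 8 h 45 min; less 30 min break → 8 h 15 min
Thu: 10:44–19:20 = 8 h 36 min; less 30 min break → 8 h 6 min
Fri: 09:27–19:20 = 9 h 53 min; less 30 min break → 9 h 23 min
Sat: 07:20–16:46 = 9 h 26 min; less 30 min break → 8 h 56 min
Sun: 05:38–16:10 = 10 h 32 min; less 30 min break → 10 h 2 min
Total worked: 52 h 26 min = 52.43 h.
Threshold 40 h → overtime 12 h 26 min, regular 40 h 0 min.

Regular 40.00 hours, overtime 12.43 hours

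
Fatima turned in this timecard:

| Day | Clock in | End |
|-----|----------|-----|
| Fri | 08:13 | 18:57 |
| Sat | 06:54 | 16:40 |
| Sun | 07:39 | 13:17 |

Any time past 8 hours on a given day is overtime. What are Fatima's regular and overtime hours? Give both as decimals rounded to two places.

Fri: 08:13–18:57 = 10 h 44 min
Sat: 06:54–16:40 = 9 h 46 min
Sun: 07:39–13:17 = 5 h 38 min
Fri reg 8 h 0 min / OT 2 h 44 min; Sat reg 8 h 0 min / OT 1 h 46 min; Sun reg 5 h 38 min / OT 0 h 0 min.
Totals: regular 21 h 38 min, overtime 4 h 30 min.

Regular 21.63 hours, overtime 4.50 hours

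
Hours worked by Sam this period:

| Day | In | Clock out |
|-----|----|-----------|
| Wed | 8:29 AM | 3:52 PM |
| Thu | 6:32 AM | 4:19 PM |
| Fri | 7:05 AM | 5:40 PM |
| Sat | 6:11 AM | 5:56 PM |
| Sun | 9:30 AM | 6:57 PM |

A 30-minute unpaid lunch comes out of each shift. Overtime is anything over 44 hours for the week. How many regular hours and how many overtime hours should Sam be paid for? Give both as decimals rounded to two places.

Wed: 8:29 AM–3:52 PM = 7 h 23 min; less 30 min break → 6 h 53 min
Thu: 6:32 AM–4:19 PM = 9 h 47 min; less 30 min break → 9 h 17 min
Fri: 7:05 AM–5:40 PM = 10 h 35 min; less 30 min break → 10 h 5 min
Sat: 6:11 AM–5:56 PM = 11 h 45 min; less 30 min break → 11 h 15 min
Sun: 9:30 AM–6:57 PM = 9 h 27 min; less 30 min break → 8 h 57 min
Total worked: 46 h 27 min = 46.45 h.
Threshold 44 h → overtime 2 h 27 min, regular 44 h 0 min.

Regular 44.00 hours, overtime 2.45 hours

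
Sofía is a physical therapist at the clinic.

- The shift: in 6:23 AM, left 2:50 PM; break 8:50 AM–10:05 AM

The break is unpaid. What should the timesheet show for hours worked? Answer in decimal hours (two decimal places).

The shift: 6:23 AM–2:50 PM = 8 h 27 min; less 75 min break → 7 h 12 min

7.20 hours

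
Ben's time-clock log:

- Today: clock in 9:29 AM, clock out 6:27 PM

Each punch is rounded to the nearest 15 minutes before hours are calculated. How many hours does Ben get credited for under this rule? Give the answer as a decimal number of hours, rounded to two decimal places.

Today: in 9:29 AM→9:30 AM, out 6:27 PM→6:30 PM; 9 h 0 min

9.00 hours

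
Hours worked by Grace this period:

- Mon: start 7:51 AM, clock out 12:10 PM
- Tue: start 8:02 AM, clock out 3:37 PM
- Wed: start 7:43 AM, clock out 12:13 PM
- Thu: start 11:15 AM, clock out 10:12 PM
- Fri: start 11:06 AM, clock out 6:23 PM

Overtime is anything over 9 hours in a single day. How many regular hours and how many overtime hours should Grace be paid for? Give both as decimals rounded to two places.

Mon: 7:51 AM–12:10 PM = 4 h 19 min
Tue: 8:02 AM–3:37 PM = 7 h 35 min
Wed: 7:43 AM–12:13 PM = 4 h 30 min
Thu: 11:15 AM–10:12 PM = 10 h 57 min
Fri: 11:06 AM–6:23 PM = 7 h 17 min
Mon reg 4 h 19 min / OT 0 h 0 min; Tue reg 7 h 35 min / OT 0 h 0 min; Wed reg 4 h 30 min / OT 0 h 0 min; Thu reg 9 h 0 min / OT 1 h 57 min; Fri reg 7 h 17 min / OT 0 h 0 min.
Totals: regular 32 h 41 min, overtime 1 h 57 min.

Regular 32.68 hours, overtime 1.95 hours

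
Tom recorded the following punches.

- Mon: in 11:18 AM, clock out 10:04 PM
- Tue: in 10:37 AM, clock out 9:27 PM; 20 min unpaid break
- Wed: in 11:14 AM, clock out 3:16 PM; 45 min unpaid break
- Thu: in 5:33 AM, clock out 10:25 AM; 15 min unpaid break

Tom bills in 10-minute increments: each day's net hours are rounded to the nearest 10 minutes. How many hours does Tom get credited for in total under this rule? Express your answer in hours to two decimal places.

29.33 hours

Mon: 11:18 AM–10:04 PM = 10 h 46 min → rounds to 10 h 50 min
Tue: 10:37 AM–9:27 PM = 10 h 50 min − 20 min = 10 h 30 min → rounds to 10 h 30 min
Wed: 11:14 AM–3:16 PM = 4 h 2 min − 45 min = 3 h 17 min → rounds to 3 h 20 min
Thu: 5:33 AM–10:25 AM = 4 h 52 min − 15 min = 4 h 37 min → rounds to 4 h 40 min
Total credited: 29 h 20 min.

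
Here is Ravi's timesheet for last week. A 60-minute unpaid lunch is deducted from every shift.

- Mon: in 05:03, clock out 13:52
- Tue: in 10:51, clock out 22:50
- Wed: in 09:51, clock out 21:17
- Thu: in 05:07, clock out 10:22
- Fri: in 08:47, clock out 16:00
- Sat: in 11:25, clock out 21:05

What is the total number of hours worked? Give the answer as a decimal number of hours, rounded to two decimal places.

Mon: 05:03–13:52 = 8 h 49 min; less 60 min break → 7 h 49 min
Tue: 10:51–22:50 = 11 h 59 min; less 60 min break → 10 h 59 min
Wed: 09:51–21:17 = 11 h 26 min; less 60 min break → 10 h 26 min
Thu: 05:07–10:22 = 5 h 15 min; less 60 min break → 4 h 15 min
Fri: 08:47–16:00 = 7 h 13 min; less 60 min break → 6 h 13 min
Sat: 11:25–21:05 = 9 h 40 min; less 60 min break → 8 h 40 min
Total: 7 h 49 min + 10 h 59 min + 10 h 26 min + 4 h 15 min + 6 h 13 min + 8 h 40 min = 48 h 22 min.

48.37 hours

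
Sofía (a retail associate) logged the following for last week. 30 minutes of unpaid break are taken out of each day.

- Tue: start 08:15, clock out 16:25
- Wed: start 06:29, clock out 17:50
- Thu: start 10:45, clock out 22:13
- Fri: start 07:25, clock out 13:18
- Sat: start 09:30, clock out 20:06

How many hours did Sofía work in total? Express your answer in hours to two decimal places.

Tue: 08:15–16:25 = 8 h 10 min; less 30 min break → 7 h 40 min
Wed: 06:29–17:50 = 11 h 21 min; less 30 min break → 10 h 51 min
Thu: 10:45–22:13 = 11 h 28 min; less 30 min break → 10 h 58 min
Fri: 07:25–13:18 = 5 h 53 min; less 30 min break → 5 h 23 min
Sat: 09:30–20:06 = 10 h 36 min; less 30 min break → 10 h 6 min
Total: 7 h 40 min + 10 h 51 min + 10 h 58 min + 5 h 23 min + 10 h 6 min = 44 h 58 min.

44.97 hours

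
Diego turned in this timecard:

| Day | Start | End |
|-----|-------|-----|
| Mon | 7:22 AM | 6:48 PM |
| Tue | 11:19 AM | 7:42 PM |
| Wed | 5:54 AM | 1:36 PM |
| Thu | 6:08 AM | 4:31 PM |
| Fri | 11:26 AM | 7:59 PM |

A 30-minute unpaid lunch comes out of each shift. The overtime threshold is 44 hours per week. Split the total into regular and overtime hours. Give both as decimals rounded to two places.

Mon: 7:22 AM–6:48 PM = 11 h 26 min; less 30 min break → 10 h 56 min
Tue: 11:19 AM–7:42 PM = 8 h 23 min; less 30 min break → 7 h 53 min
Wed: 5:54 AM–1:36 PM = 7 h 42 min; less 30 min break → 7 h 12 min
Thu: 6:08 AM–4:31 PM = 10 h 23 min; less 30 min break → 9 h 53 min
Fri: 11:26 AM–7:59 PM = 8 h 33 min; less 30 min break → 8 h 3 min
Total worked: 43 h 57 min = 43.95 h.
Threshold 44 h → overtime 0 h 0 min, regular 43 h 57 min.

Regular 43.95 hours, overtime 0.00 hours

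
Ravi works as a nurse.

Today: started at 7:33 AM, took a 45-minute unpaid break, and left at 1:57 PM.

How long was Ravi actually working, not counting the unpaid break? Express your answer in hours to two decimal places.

Today: 7:33 AM–1:57 PM = 6 h 24 min; less 45 min break → 5 h 39 min

5.65 hours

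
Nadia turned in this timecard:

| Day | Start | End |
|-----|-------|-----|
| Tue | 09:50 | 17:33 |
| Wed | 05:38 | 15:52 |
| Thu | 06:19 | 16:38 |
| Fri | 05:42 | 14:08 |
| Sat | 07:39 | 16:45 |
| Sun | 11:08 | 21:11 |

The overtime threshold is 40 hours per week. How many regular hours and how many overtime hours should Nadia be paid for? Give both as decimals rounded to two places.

Regular 40.00 hours, overtime 15.85 hours

Tue: 09:50–17:33 = 7 h 43 min
Wed: 05:38–15:52 = 10 h 14 min
Thu: 06:19–16:38 = 10 h 19 min
Fri: 05:42–14:08 = 8 h 26 min
Sat: 07:39–16:45 = 9 h 6 min
Sun: 11:08–21:11 = 10 h 3 min
Total worked: 55 h 51 min = 55.85 h.
Threshold 40 h → overtime 15 h 51 min, regular 40 h 0 min.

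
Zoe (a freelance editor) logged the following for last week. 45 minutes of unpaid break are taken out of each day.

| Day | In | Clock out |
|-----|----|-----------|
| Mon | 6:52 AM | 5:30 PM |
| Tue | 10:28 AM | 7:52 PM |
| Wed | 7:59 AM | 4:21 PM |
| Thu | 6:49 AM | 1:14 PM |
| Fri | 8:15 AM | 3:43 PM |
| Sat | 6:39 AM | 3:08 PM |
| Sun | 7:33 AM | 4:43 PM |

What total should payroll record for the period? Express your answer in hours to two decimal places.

Mon: 6:52 AM–5:30 PM = 10 h 38 min; less 45 min break → 9 h 53 min
Tue: 10:28 AM–7:52 PM = 9 h 24 min; less 45 min break → 8 h 39 min
Wed: 7:59 AM–4:21 PM = 8 h 22 min; less 45 min break → 7 h 37 min
Thu: 6:49 AM–1:14 PM = 6 h 25 min; less 45 min break → 5 h 40 min
Fri: 8:15 AM–3:43 PM = 7 h 28 min; less 45 min break → 6 h 43 min
Sat: 6:39 AM–3:08 PM = 8 h 29 min; less 45 min break → 7 h 44 min
Sun: 7:33 AM–4:43 PM = 9 h 10 min; less 45 min break → 8 h 25 min
Total: 9 h 53 min + 8 h 39 min + 7 h 37 min + 5 h 40 min + 6 h 43 min + 7 h 44 min + 8 h 25 min = 54 h 41 min.

54.68 hours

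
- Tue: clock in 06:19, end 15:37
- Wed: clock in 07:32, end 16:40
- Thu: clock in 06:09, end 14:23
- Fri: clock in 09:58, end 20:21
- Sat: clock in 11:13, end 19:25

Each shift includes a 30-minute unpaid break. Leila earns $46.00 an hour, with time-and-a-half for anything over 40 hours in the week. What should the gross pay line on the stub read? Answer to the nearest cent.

Tue: 06:19–15:37 = 9 h 18 min; less 30 min break → 8 h 48 min
Wed: 07:32–16:40 = 9 h 8 min; less 30 min break → 8 h 38 min
Thu: 06:09–14:23 = 8 h 14 min; less 30 min break → 7 h 44 min
Fri: 09:58–20:21 = 10 h 23 min; less 30 min break → 9 h 53 min
Sat: 11:13–19:25 = 8 h 12 min; less 30 min break → 7 h 42 min
Total worked: 42 h 45 min = 2565 min.
Regular 40 h 0 min = 2400 min at $46.00/h; overtime 2 h 45 min = 165 min at $69.00/h.
Pay = (2400 × $46.00 + 165 × $69.00) ÷ 60 = $2029.75.

$2029.75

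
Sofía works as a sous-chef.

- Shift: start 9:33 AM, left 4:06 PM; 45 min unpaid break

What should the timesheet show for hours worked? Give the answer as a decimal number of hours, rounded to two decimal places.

Shift: 9:33 AM–4:06 PM = 6 h 33 min; less 45 min break → 5 h 48 min

5.80 hours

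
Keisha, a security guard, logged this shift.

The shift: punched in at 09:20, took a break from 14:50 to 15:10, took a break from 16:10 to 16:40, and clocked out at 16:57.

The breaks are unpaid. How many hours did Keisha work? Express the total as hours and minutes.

The shift: 09:20–16:57 = 7 h 37 min; less 50 min break → 6 h 47 min

6 h 47 min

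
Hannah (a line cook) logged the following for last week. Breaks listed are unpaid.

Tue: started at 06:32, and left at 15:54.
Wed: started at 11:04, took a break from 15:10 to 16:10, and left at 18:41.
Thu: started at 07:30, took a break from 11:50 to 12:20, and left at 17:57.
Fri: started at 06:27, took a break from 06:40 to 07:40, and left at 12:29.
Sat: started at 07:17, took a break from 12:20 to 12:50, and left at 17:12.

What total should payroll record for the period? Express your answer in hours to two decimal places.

Tue: 06:32–15:54 = 9 h 22 min
Wed: 11:04–18:41 = 7 h 37 min; less 60 min break → 6 h 37 min
Thu: 07:30–17:57 = 10 h 27 min; less 30 min break → 9 h 57 min
Fri: 06:27–12:29 = 6 h 2 min; less 60 min break → 5 h 2 min
Sat: 07:17–17:12 = 9 h 55 min; less 30 min break → 9 h 25 min
Total: 9 h 22 min + 6 h 37 min + 9 h 57 min + 5 h 2 min + 9 h 25 min = 40 h 23 min.

40.38 hours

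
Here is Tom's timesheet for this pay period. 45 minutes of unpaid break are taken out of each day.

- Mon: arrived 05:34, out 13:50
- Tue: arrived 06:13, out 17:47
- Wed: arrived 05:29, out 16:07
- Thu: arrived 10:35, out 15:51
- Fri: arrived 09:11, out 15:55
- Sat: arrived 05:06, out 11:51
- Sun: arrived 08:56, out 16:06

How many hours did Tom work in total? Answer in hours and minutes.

Mon: 05:34–13:50 = 8 h 16 min; less 45 min break → 7 h 31 min
Tue: 06:13–17:47 = 11 h 34 min; less 45 min break → 10 h 49 min
Wed: 05:29–16:07 = 10 h 38 min; less 45 min break → 9 h 53 min
Thu: 10:35–15:51 = 5 h 16 min; less 45 min break → 4 h 31 min
Fri: 09:11–15:55 = 6 h 44 min; less 45 min break → 5 h 59 min
Sat: 05:06–11:51 = 6 h 45 min; less 45 min break → 6 h 0 min
Sun: 08:56–16:06 = 7 h 10 min; less 45 min break → 6 h 25 min
Total: 7 h 31 min + 10 h 49 min + 9 h 53 min + 4 h 31 min + 5 h 59 min + 6 h 0 min + 6 h 25 min = 51 h 8 min.

51 h 8 min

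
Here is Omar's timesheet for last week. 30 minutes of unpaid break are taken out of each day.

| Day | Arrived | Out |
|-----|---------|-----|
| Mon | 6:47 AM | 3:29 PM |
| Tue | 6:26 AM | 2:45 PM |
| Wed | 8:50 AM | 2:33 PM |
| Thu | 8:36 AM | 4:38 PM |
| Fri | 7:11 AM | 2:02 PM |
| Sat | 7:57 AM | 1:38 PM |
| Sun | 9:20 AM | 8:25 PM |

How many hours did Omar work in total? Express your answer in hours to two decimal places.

Mon: 6:47 AM–3:29 PM = 8 h 42 min; less 30 min break → 8 h 12 min
Tue: 6:26 AM–2:45 PM = 8 h 19 min; less 30 min break → 7 h 49 min
Wed: 8:50 AM–2:33 PM = 5 h 43 min; less 30 min break → 5 h 13 min
Thu: 8:36 AM–4:38 PM = 8 h 2 min; less 30 min break → 7 h 32 min
Fri: 7:11 AM–2:02 PM = 6 h 51 min; less 30 min break → 6 h 21 min
Sat: 7:57 AM–1:38 PM = 5 h 41 min; less 30 min break → 5 h 11 min
Sun: 9:20 AM–8:25 PM = 11 h 5 min; less 30 min break → 10 h 35 min
Total: 8 h 12 min + 7 h 49 min + 5 h 13 min + 7 h 32 min + 6 h 21 min + 5 h 11 min + 10 h 35 min = 50 h 53 min.

50.88 hours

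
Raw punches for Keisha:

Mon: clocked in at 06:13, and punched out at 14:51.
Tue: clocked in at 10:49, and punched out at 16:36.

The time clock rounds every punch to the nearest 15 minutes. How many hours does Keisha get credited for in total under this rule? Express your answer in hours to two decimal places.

Mon: in 06:13→06:15, out 14:51→14:45; 8 h 30 min
Tue: in 10:49→10:45, out 16:36→16:30; 5 h 45 min
Total credited: 14 h 15 min.

14.25 hours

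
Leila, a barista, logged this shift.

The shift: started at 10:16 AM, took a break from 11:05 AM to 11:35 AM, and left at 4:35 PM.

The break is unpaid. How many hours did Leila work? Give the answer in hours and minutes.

5 h 49 min

The shift: 10:16 AM–4:35 PM = 6 h 19 min; less 30 min break → 5 h 49 min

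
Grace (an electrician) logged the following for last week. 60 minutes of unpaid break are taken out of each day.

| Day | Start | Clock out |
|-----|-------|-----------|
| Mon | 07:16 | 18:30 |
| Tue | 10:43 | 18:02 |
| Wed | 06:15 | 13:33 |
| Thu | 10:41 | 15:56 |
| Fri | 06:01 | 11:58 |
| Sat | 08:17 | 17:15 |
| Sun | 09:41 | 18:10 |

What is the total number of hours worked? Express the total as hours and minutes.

Mon: 07:16–18:30 = 11 h 14 min; less 60 min break → 10 h 14 min
Tue: 10:43–18:02 = 7 h 19 min; less 60 min break → 6 h 19 min
Wed: 06:15–13:33 = 7 h 18 min; less 60 min break → 6 h 18 min
Thu: 10:41–15:56 = 5 h 15 min; less 60 min break → 4 h 15 min
Fri: 06:01–11:58 = 5 h 57 min; less 60 min break → 4 h 57 min
Sat: 08:17–17:15 = 8 h 58 min; less 60 min break → 7 h 58 min
Sun: 09:41–18:10 = 8 h 29 min; less 60 min break → 7 h 29 min
Total: 10 h 14 min + 6 h 19 min + 6 h 18 min + 4 h 15 min + 4 h 57 min + 7 h 58 min + 7 h 29 min = 47 h 30 min.

47 h 30 min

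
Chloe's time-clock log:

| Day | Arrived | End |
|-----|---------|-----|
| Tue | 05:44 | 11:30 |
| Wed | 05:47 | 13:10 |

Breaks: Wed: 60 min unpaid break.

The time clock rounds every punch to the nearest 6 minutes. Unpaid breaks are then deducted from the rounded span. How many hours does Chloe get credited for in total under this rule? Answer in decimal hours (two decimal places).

12.20 hours

Tue: in 05:44→05:42, out 11:30→11:30; 5 h 48 min
Wed: in 05:47→05:48, out 13:10→13:12; 7 h 24 min − 60 min = 6 h 24 min
Total credited: 12 h 12 min.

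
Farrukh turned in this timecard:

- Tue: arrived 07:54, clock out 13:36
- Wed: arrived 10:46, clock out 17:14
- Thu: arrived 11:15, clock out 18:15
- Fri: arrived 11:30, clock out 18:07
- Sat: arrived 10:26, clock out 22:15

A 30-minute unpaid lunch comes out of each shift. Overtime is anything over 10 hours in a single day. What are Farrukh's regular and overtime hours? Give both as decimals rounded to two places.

Tue: 07:54–13:36 = 5 h 42 min; less 30 min break → 5 h 12 min
Wed: 10:46–17:14 = 6 h 28 min; less 30 min break → 5 h 58 min
Thu: 11:15–18:15 = 7 h 0 min; less 30 min break → 6 h 30 min
Fri: 11:30–18:07 = 6 h 37 min; less 30 min break → 6 h 7 min
Sat: 10:26–22:15 = 11 h 49 min; less 30 min break → 11 h 19 min
Tue reg 5 h 12 min / OT 0 h 0 min; Wed reg 5 h 58 min / OT 0 h 0 min; Thu reg 6 h 30 min / OT 0 h 0 min; Fri reg 6 h 7 min / OT 0 h 0 min; Sat reg 10 h 0 min / OT 1 h 19 min.
Totals: regular 33 h 47 min, overtime 1 h 19 min.

Regular 33.78 hours, overtime 1.32 hours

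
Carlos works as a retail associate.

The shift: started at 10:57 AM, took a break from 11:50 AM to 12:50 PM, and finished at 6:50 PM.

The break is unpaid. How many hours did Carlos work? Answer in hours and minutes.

6 h 53 min

The shift: 10:57 AM–6:50 PM = 7 h 53 min; less 60 min break → 6 h 53 min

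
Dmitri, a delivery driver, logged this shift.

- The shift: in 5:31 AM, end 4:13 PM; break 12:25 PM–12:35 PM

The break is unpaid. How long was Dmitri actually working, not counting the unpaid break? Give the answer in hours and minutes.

10 h 32 min

The shift: 5:31 AM–4:13 PM = 10 h 42 min; less 10 min break → 10 h 32 min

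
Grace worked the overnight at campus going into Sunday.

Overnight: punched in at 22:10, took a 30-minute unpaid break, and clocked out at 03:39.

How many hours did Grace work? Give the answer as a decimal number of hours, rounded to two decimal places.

4.98 hours

Overnight: 22:10 → midnight = 1 h 50 min; midnight → 03:39 = 3 h 39 min; span 5 h 29 min; less 30 min break → 4 h 59 min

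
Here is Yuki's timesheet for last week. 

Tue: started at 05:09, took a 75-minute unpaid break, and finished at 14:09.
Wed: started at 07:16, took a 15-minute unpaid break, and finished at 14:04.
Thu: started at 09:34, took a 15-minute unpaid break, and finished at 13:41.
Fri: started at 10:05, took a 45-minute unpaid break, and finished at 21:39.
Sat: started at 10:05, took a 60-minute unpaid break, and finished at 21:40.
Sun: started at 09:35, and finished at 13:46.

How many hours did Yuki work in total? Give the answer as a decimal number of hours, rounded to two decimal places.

Tue: 05:09–14:09 = 9 h 0 min; less 75 min break → 7 h 45 min
Wed: 07:16–14:04 = 6 h 48 min; less 15 min break → 6 h 33 min
Thu: 09:34–13:41 = 4 h 7 min; less 15 min break → 3 h 52 min
Fri: 10:05–21:39 = 11 h 34 min; less 45 min break → 10 h 49 min
Sat: 10:05–21:40 = 11 h 35 min; less 60 min break → 10 h 35 min
Sun: 09:35–13:46 = 4 h 11 min
Total: 7 h 45 min + 6 h 33 min + 3 h 52 min + 10 h 49 min + 10 h 35 min + 4 h 11 min = 43 h 45 min.

43.75 hours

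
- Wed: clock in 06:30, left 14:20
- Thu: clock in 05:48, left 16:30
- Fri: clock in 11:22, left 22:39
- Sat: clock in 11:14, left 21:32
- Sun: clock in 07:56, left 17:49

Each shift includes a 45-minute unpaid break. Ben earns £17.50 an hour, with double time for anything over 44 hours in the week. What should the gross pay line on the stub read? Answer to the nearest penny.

Wed: 06:30–14:20 = 7 h 50 min; less 45 min break → 7 h 5 min
Thu: 05:48–16:30 = 10 h 42 min; less 45 min break → 9 h 57 min
Fri: 11:22–22:39 = 11 h 17 min; less 45 min break → 10 h 32 min
Sat: 11:14–21:32 = 10 h 18 min; less 45 min break → 9 h 33 min
Sun: 07:56–17:49 = 9 h 53 min; less 45 min break → 9 h 8 min
Total worked: 46 h 15 min = 2775 min.
Regular 44 h 0 min = 2640 min at £17.50/h; overtime 2 h 15 min = 135 min at £35.00/h.
Pay = (2640 × £17.50 + 135 × £35.00) ÷ 60 = £848.75.

£848.75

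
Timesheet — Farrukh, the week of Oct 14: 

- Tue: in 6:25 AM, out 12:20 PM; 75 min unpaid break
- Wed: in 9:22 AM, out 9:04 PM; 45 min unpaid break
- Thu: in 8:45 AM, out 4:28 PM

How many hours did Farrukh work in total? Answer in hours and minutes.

23 h 20 min

Tue: 6:25 AM–12:20 PM = 5 h 55 min; less 75 min break → 4 h 40 min
Wed: 9:22 AM–9:04 PM = 11 h 42 min; less 45 min break → 10 h 57 min
Thu: 8:45 AM–4:28 PM = 7 h 43 min
Total: 4 h 40 min + 10 h 57 min + 7 h 43 min = 23 h 20 min.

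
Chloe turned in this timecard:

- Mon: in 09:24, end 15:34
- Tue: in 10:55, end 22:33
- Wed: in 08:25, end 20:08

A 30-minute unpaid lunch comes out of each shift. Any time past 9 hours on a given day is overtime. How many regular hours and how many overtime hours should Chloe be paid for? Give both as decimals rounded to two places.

Mon: 09:24–15:34 = 6 h 10 min; less 30 min break → 5 h 40 min
Tue: 10:55–22:33 = 11 h 38 min; less 30 min break → 11 h 8 min
Wed: 08:25–20:08 = 11 h 43 min; less 30 min break → 11 h 13 min
Mon reg 5 h 40 min / OT 0 h 0 min; Tue reg 9 h 0 min / OT 2 h 8 min; Wed reg 9 h 0 min / OT 2 h 13 min.
Totals: regular 23 h 40 min, overtime 4 h 21 min.

Regular 23.67 hours, overtime 4.35 hours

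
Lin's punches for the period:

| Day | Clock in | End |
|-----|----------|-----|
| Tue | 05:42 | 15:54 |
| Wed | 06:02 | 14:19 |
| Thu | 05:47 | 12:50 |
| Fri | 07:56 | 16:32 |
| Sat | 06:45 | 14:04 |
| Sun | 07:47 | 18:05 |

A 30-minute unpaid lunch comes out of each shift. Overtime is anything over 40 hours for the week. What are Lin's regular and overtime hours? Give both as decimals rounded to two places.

Tue: 05:42–15:54 = 10 h 12 min; less 30 min break → 9 h 42 min
Wed: 06:02–14:19 = 8 h 17 min; less 30 min break → 7 h 47 min
Thu: 05:47–12:50 = 7 h 3 min; less 30 min break → 6 h 33 min
Fri: 07:56–16:32 = 8 h 36 min; less 30 min break → 8 h 6 min
Sat: 06:45–14:04 = 7 h 19 min; less 30 min break → 6 h 49 min
Sun: 07:47–18:05 = 10 h 18 min; less 30 min break → 9 h 48 min
Total worked: 48 h 45 min = 48.75 h.
Threshold 40 h → overtime 8 h 45 min, regular 40 h 0 min.

Regular 40.00 hours, overtime 8.75 hours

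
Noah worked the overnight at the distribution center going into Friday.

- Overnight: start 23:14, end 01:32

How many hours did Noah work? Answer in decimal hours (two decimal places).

2.30 hours

Overnight: 23:14 → midnight = 0 h 46 min; midnight → 01:32 = 1 h 32 min; span 2 h 18 min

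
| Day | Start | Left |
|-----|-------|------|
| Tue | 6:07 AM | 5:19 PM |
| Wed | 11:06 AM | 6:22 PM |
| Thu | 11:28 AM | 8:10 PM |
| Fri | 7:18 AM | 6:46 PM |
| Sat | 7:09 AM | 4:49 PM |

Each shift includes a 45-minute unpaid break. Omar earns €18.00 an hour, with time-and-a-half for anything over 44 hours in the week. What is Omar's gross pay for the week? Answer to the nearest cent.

€806.85

Tue: 6:07 AM–5:19 PM = 11 h 12 min; less 45 min break → 10 h 27 min
Wed: 11:06 AM–6:22 PM = 7 h 16 min; less 45 min break → 6 h 31 min
Thu: 11:28 AM–8:10 PM = 8 h 42 min; less 45 min break → 7 h 57 min
Fri: 7:18 AM–6:46 PM = 11 h 28 min; less 45 min break → 10 h 43 min
Sat: 7:09 AM–4:49 PM = 9 h 40 min; less 45 min break → 8 h 55 min
Total worked: 44 h 33 min = 2673 min.
Regular 44 h 0 min = 2640 min at €18.00/h; overtime 0 h 33 min = 33 min at €27.00/h.
Pay = (2640 × €18.00 + 33 × €27.00) ÷ 60 = €806.85.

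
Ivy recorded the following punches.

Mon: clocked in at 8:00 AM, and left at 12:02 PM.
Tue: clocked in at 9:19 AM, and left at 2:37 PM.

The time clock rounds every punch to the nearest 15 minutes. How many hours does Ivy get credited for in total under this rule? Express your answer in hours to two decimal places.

Mon: in 8:00 AM→8:00 AM, out 12:02 PM→12:00 PM; 4 h 0 min
Tue: in 9:19 AM→9:15 AM, out 2:37 PM→2:30 PM; 5 h 15 min
Total credited: 9 h 15 min.

9.25 hours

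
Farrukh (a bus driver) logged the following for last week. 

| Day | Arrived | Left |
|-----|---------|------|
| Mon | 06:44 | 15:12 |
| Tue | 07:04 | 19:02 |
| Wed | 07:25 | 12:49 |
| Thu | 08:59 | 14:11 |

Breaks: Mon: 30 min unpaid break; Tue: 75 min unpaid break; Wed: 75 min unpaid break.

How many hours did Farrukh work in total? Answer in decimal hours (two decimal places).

Mon: 06:44–15:12 = 8 h 28 min; less 30 min break → 7 h 58 min
Tue: 07:04–19:02 = 11 h 58 min; less 75 min break → 10 h 43 min
Wed: 07:25–12:49 = 5 h 24 min; less 75 min break → 4 h 9 min
Thu: 08:59–14:11 = 5 h 12 min
Total: 7 h 58 min + 10 h 43 min + 4 h 9 min + 5 h 12 min = 28 h 2 min.

28.03 hours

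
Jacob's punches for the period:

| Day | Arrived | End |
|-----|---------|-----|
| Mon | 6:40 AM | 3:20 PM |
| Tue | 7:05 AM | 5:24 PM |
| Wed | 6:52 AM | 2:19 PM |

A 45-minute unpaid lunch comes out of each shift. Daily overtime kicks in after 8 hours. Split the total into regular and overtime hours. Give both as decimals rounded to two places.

Regular 22.62 hours, overtime 1.57 hours

Mon: 6:40 AM–3:20 PM = 8 h 40 min; less 45 min break → 7 h 55 min
Tue: 7:05 AM–5:24 PM = 10 h 19 min; less 45 min break → 9 h 34 min
Wed: 6:52 AM–2:19 PM = 7 h 27 min; less 45 min break → 6 h 42 min
Mon reg 7 h 55 min / OT 0 h 0 min; Tue reg 8 h 0 min / OT 1 h 34 min; Wed reg 6 h 42 min / OT 0 h 0 min.
Totals: regular 22 h 37 min, overtime 1 h 34 min.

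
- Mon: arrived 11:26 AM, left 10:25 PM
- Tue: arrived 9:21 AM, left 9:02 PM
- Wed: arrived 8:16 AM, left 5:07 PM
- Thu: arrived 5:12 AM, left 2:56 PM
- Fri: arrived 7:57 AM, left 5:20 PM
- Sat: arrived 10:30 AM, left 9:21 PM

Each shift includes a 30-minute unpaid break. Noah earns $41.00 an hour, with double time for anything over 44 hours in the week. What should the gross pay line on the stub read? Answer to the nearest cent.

Mon: 11:26 AM–10:25 PM = 10 h 59 min; less 30 min break → 10 h 29 min
Tue: 9:21 AM–9:02 PM = 11 h 41 min; less 30 min break → 11 h 11 min
Wed: 8:16 AM–5:07 PM = 8 h 51 min; less 30 min break → 8 h 21 min
Thu: 5:12 AM–2:56 PM = 9 h 44 min; less 30 min break → 9 h 14 min
Fri: 7:57 AM–5:20 PM = 9 h 23 min; less 30 min break → 8 h 53 min
Sat: 10:30 AM–9:21 PM = 10 h 51 min; less 30 min break → 10 h 21 min
Total worked: 58 h 29 min = 3509 min.
Regular 44 h 0 min = 2640 min at $41.00/h; overtime 14 h 29 min = 869 min at $82.00/h.
Pay = (2640 × $41.00 + 869 × $82.00) ÷ 60 = $2991.63.

$2991.63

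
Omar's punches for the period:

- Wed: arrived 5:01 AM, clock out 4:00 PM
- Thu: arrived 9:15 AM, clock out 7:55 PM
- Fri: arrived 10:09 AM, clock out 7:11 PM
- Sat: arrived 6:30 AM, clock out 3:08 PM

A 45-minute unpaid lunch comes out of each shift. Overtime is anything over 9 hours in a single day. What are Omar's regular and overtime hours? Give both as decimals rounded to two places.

Regular 34.17 hours, overtime 2.15 hours

Wed: 5:01 AM–4:00 PM = 10 h 59 min; less 45 min break → 10 h 14 min
Thu: 9:15 AM–7:55 PM = 10 h 40 min; less 45 min break → 9 h 55 min
Fri: 10:09 AM–7:11 PM = 9 h 2 min; less 45 min break → 8 h 17 min
Sat: 6:30 AM–3:08 PM = 8 h 38 min; less 45 min break → 7 h 53 min
Wed reg 9 h 0 min / OT 1 h 14 min; Thu reg 9 h 0 min / OT 0 h 55 min; Fri reg 8 h 17 min / OT 0 h 0 min; Sat reg 7 h 53 min / OT 0 h 0 min.
Totals: regular 34 h 10 min, overtime 2 h 9 min.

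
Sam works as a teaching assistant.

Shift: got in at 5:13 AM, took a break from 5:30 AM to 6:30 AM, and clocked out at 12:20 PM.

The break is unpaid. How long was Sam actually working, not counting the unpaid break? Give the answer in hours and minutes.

6 h 7 min

Shift: 5:13 AM–12:20 PM = 7 h 7 min; less 60 min break → 6 h 7 min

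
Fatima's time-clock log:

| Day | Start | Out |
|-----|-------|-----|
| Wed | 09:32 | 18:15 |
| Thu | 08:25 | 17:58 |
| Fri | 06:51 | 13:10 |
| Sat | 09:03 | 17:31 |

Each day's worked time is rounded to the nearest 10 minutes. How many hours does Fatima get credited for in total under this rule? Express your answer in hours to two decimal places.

Wed: 09:32–18:15 = 8 h 43 min → rounds to 8 h 40 min
Thu: 08:25–17:58 = 9 h 33 min → rounds to 9 h 30 min
Fri: 06:51–13:10 = 6 h 19 min → rounds to 6 h 20 min
Sat: 09:03–17:31 = 8 h 28 min → rounds to 8 h 30 min
Total credited: 33 h 0 min.

33.00 hours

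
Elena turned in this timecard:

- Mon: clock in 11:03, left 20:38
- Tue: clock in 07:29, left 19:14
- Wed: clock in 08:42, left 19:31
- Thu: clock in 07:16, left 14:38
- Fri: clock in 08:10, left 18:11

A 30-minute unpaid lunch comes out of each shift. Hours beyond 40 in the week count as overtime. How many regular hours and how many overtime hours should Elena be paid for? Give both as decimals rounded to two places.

Mon: 11:03–20:38 = 9 h 35 min; less 30 min break → 9 h 5 min
Tue: 07:29–19:14 = 11 h 45 min; less 30 min break → 11 h 15 min
Wed: 08:42–19:31 = 10 h 49 min; less 30 min break → 10 h 19 min
Thu: 07:16–14:38 = 7 h 22 min; less 30 min break → 6 h 52 min
Fri: 08:10–18:11 = 10 h 1 min; less 30 min break → 9 h 31 min
Total worked: 47 h 2 min = 47.03 h.
Threshold 40 h → overtime 7 h 2 min, regular 40 h 0 min.

Regular 40.00 hours, overtime 7.03 hours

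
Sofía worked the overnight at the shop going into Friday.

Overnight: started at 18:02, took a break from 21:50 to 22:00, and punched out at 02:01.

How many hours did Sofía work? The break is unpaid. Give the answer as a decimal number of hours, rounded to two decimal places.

Overnight: 18:02 → midnight = 5 h 58 min; midnight → 02:01 = 2 h 1 min; span 7 h 59 min; less 10 min break → 7 h 49 min

7.82 hours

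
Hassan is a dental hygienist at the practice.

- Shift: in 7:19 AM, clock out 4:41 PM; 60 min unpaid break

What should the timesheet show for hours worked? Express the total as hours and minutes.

8 h 22 min

Shift: 7:19 AM–4:41 PM = 9 h 22 min; less 60 min break → 8 h 22 min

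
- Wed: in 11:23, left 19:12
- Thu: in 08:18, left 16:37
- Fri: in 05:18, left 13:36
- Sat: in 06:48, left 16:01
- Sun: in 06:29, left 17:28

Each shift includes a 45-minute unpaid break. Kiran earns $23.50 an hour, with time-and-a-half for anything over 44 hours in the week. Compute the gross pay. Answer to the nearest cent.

$960.76

Wed: 11:23–19:12 = 7 h 49 min; less 45 min break → 7 h 4 min
Thu: 08:18–16:37 = 8 h 19 min; less 45 min break → 7 h 34 min
Fri: 05:18–13:36 = 8 h 18 min; less 45 min break → 7 h 33 min
Sat: 06:48–16:01 = 9 h 13 min; less 45 min break → 8 h 28 min
Sun: 06:29–17:28 = 10 h 59 min; less 45 min break → 10 h 14 min
Total worked: 40 h 53 min = 2453 min.
Regular 40 h 53 min = 2453 min at $23.50/h; overtime 0 h 0 min = 0 min at $35.25/h.
Pay = (2453 × $23.50 + 0 × $35.25) ÷ 60 = $960.76.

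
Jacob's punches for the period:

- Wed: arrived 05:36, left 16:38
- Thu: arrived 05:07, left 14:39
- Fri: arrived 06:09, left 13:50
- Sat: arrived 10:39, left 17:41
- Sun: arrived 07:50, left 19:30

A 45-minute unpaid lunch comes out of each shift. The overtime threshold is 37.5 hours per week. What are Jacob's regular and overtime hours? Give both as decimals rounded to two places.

Wed: 05:36–16:38 = 11 h 2 min; less 45 min break → 10 h 17 min
Thu: 05:07–14:39 = 9 h 32 min; less 45 min break → 8 h 47 min
Fri: 06:09–13:50 = 7 h 41 min; less 45 min break → 6 h 56 min
Sat: 10:39–17:41 = 7 h 2 min; less 45 min break → 6 h 17 min
Sun: 07:50–19:30 = 11 h 40 min; less 45 min break → 10 h 55 min
Total worked: 43 h 12 min = 43.20 h.
Threshold 37.5 h → overtime 5 h 42 min, regular 37 h 30 min.

Regular 37.50 hours, overtime 5.70 hours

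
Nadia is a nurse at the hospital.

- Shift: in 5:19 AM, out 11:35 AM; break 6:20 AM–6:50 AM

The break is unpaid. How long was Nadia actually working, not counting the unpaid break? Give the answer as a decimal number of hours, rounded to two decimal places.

Shift: 5:19 AM–11:35 AM = 6 h 16 min; less 30 min break → 5 h 46 min

5.77 hours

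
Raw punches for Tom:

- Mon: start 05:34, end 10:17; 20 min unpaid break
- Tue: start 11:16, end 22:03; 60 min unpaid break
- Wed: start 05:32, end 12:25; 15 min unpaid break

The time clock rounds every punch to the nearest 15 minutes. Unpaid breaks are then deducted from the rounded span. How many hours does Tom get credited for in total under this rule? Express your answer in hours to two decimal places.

20.92 hours

Mon: in 05:34→05:30, out 10:17→10:15; 4 h 45 min − 20 min = 4 h 25 min
Tue: in 11:16→11:15, out 22:03→22:00; 10 h 45 min − 60 min = 9 h 45 min
Wed: in 05:32→05:30, out 12:25→12:30; 7 h 0 min − 15 min = 6 h 45 min
Total credited: 20 h 55 min.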